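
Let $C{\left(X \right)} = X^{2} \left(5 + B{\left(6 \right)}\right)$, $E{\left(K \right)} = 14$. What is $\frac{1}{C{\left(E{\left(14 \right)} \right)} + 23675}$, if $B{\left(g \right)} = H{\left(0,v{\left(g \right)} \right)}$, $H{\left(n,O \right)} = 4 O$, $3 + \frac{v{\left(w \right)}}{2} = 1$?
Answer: $\frac{1}{21519} \approx 4.6471 \cdot 10^{-5}$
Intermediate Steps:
$v{\left(w \right)} = -4$ ($v{\left(w \right)} = -6 + 2 \cdot 1 = -6 + 2 = -4$)
$B{\left(g \right)} = -16$ ($B{\left(g \right)} = 4 \left(-4\right) = -16$)
$C{\left(X \right)} = - 11 X^{2}$ ($C{\left(X \right)} = X^{2} \left(5 - 16\right) = X^{2} \left(-11\right) = - 11 X^{2}$)
$\frac{1}{C{\left(E{\left(14 \right)} \right)} + 23675} = \frac{1}{- 11 \cdot 14^{2} + 23675} = \frac{1}{\left(-11\right) 196 + 23675} = \frac{1}{-2156 + 23675} = \frac{1}{21519}$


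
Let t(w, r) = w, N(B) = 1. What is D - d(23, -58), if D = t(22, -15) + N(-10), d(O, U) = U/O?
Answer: 587/23 ≈ 25.522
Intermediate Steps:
D = 23 (D = 22 + 1 = 23)
D - d(23, -58) = 23 - (-58)/23 = 23 - 1*(-58/23) = 23 + 58/23 = 587/23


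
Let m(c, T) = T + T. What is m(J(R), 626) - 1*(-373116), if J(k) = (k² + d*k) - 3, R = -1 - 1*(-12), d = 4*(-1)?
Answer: 374368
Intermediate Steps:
d = -4
R = 11 (R = -1 + 12 = 11)
J(k) = -3 + k² - 4*k (J(k) = (k² - 4*k) - 3 = -3 + k² - 4*k)
m(c, T) = 2*T
m(J(R), 626) - 1*(-373116) = 2*626 - 1*(-373116) = 1252 + 373116 = 374368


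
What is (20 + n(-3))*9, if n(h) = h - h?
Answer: 180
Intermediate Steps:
n(h) = 0
(20 + n(-3))*9 = (20 + 0)*9 = 20*9 = 180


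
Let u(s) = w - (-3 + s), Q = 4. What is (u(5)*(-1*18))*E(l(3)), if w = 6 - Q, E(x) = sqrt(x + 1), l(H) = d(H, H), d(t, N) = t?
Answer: 0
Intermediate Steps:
l(H) = H
E(x) = sqrt(1 + x)
w = 2 (w = 6 - 1*4 = 6 - 4 = 2)
u(s) = 5 - s (u(s) = 2 - (-3 + s) = 2 + (3 - s) = 5 - s)
(u(5)*(-1*18))*E(l(3)) = ((5 - 1*5)*(-1*18))*sqrt(1 + 3) = ((5 - 5)*(-18))*sqrt(4) = (0*(-18))*2 = 0*2 = 0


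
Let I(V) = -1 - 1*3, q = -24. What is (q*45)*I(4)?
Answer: 4320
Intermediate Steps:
I(V) = -4 (I(V) = -1 - 3 = -4)
(q*45)*I(4) = -24*45*(-4) = -1080*(-4) = 4320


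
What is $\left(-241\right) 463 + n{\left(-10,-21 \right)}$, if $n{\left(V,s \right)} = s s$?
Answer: $-111142$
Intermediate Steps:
$n{\left(V,s \right)} = s^{2}$
$\left(-241\right) 463 + n{\left(-10,-21 \right)} = \left(-241\right) 463 + \left(-21\right)^{2} = -111583 + 441 = -111142$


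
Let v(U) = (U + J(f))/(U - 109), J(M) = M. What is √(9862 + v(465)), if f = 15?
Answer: √78127582/89 ≈ 99.314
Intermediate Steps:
v(U) = (15 + U)/(-109 + U) (v(U) = (U + 15)/(U - 109) = (15 + U)/(-109 + U))
√(9862 + v(465)) = √(9862 + (15 + 465)/(-109 + 465)) = √(9862 + 480/356) = √(9862 + (1/356)*480) = √(9862 + 120/89) = √(877838/89) = √78127582/89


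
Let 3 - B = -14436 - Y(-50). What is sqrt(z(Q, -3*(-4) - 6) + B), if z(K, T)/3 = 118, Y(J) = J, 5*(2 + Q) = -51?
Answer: sqrt(14743) ≈ 121.42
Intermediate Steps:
Q = -61/5 (Q = -2 + (1/5)*(-51) = -2 - 51/5 = -61/5 ≈ -12.200)
z(K, T) = 354 (z(K, T) = 3*118 = 354)
B = 14389 (B = 3 - (-14436 - 1*(-50)) = 3 - (-14436 + 50) = 3 - 1*(-14386) = 3 + 14386 = 14389)
sqrt(z(Q, -3*(-4) - 6) + B) = sqrt(354 + 14389) = sqrt(14743)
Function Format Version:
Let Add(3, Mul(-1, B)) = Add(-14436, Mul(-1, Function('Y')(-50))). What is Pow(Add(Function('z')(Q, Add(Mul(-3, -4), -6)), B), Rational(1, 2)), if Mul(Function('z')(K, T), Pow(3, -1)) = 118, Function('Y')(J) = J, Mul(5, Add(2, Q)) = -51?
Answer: Pow(14743, Rational(1, 2)) ≈ 121.42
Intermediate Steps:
Q = Rational(-61, 5) (Q = Add(-2, Mul(Rational(1, 5), -51)) = Add(-2, Rational(-51, 5)) = Rational(-61, 5) ≈ -12.200)
Function('z')(K, T) = 354 (Function('z')(K, T) = Mul(3, 118) = 354)
B = 14389 (B = Add(3, Mul(-1, Add(-14436, Mul(-1, -50)))) = Add(3, Mul(-1, Add(-14436, 50))) = Add(3, Mul(-1, -14386)) = Add(3, 14386) = 14389)
Pow(Add(Function('z')(Q, Add(Mul(-3, -4), -6)), B), Rational(1, 2)) = Pow(Add(354, 14389), Rational(1, 2)) = Pow(14743, Rational(1, 2))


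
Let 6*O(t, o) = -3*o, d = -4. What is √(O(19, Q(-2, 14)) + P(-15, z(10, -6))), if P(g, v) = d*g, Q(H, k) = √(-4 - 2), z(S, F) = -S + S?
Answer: √(240 - 2*I*√6)/2 ≈ 7.7464 - 0.079053*I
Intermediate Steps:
z(S, F) = 0
Q(H, k) = I*√6 (Q(H, k) = √(-6) = I*√6)
P(g, v) = -4*g
O(t, o) = -o/2 (O(t, o) = (-3*o)/6 = -o/2)
√(O(19, Q(-2, 14)) + P(-15, z(10, -6))) = √(-I*√6/2 - 4*(-15)) = √(-I*√6/2 + 60) = √(60 - I*√6/2)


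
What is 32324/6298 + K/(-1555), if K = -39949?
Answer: 150931311/4896695 ≈ 30.823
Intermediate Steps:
32324/6298 + K/(-1555) = 32324/6298 - 39949/(-1555) = 32324*(1/6298) - 39949*(-1/1555) = 16162/3149 + 39949/1555 = 150931311/4896695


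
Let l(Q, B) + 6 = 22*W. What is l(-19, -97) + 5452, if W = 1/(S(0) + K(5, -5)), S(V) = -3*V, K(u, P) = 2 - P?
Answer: 38144/7 ≈ 5449.1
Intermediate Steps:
W = ⅐ (W = 1/(-3*0 + (2 - 1*(-5))) = 1/(0 + (2 + 5)) = 1/(0 + 7) = 1/7 = ⅐ ≈ 0.14286)
l(Q, B) = -20/7 (l(Q, B) = -6 + 22*(⅐) = -6 + 22/7 = -20/7)
l(-19, -97) + 5452 = -20/7 + 5452 = 38144/7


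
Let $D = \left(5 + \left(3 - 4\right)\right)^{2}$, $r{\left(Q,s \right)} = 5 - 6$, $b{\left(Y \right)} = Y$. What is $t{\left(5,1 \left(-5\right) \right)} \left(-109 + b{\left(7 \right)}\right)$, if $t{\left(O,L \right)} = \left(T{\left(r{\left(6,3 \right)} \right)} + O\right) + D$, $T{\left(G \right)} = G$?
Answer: $-2040$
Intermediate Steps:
$r{\left(Q,s \right)} = -1$ ($r{\left(Q,s \right)} = 5 - 6 = -1$)
$D = 16$ ($D = \left(5 + \left(3 - 4\right)\right)^{2} = \left(5 - 1\right)^{2} = 4^{2} = 16$)
$t{\left(O,L \right)} = 15 + O$ ($t{\left(O,L \right)} = \left(-1 + O\right) + 16 = 15 + O$)
$t{\left(5,1 \left(-5\right) \right)} \left(-109 + b{\left(7 \right)}\right) = \left(15 + 5\right) \left(-109 + 7\right) = 20 \left(-102\right) = -2040$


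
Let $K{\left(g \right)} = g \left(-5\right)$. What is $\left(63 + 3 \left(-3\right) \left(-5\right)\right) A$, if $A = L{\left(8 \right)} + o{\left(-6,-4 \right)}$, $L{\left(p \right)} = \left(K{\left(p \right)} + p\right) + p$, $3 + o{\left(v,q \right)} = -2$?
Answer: $-3132$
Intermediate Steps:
$o{\left(v,q \right)} = -5$ ($o{\left(v,q \right)} = -3 - 2 = -5$)
$K{\left(g \right)} = - 5 g$
$L{\left(p \right)} = - 3 p$ ($L{\left(p \right)} = \left(- 5 p + p\right) + p = - 4 p + p = - 3 p$)
$A = -29$ ($A = \left(-3\right) 8 - 5 = -24 - 5 = -29$)
$\left(63 + 3 \left(-3\right) \left(-5\right)\right) A = \left(63 + 3 \left(-3\right) \left(-5\right)\right) \left(-29\right) = \left(63 - -45\right) \left(-29\right) = \left(63 + 45\right) \left(-29\right) = 108 \left(-29\right) = -3132$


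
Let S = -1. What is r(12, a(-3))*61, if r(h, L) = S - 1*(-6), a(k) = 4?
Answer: 305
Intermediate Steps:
r(h, L) = 5 (r(h, L) = -1 - 1*(-6) = -1 + 6 = 5)
r(12, a(-3))*61 = 5*61 = 305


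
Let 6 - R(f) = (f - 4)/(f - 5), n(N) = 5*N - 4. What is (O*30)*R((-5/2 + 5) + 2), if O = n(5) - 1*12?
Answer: 1890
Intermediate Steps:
n(N) = -4 + 5*N
O = 9 (O = (-4 + 5*5) - 1*12 = (-4 + 25) - 12 = 21 - 12 = 9)
R(f) = 6 - (-4 + f)/(-5 + f) (R(f) = 6 - (f - 4)/(f - 5) = 6 - (-4 + f)/(-5 + f))
(O*30)*R((-5/2 + 5) + 2) = (9*30)*((-26 + 5*((-5/2 + 5) + 2))/(-5 + ((-5/2 + 5) + 2))) = 270*((-26 + 5*((-5*½ + 5) + 2))/(-5 + ((-5*½ + 5) + 2))) = 270*((-26 + 5*((-5/2 + 5) + 2))/(-5 + ((-5/2 + 5) + 2))) = 270*((-26 + 5*(5/2 + 2))/(-5 + (5/2 + 2))) = 270*((-26 + 5*(9/2))/(-5 + 9/2)) = 270*((-26 + 45/2)/(-½)) = 270*(-2*(-7/2)) = 270*7 = 1890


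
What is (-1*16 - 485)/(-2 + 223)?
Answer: -501/221 ≈ -2.2670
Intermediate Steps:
(-1*16 - 485)/(-2 + 223) = (-16 - 485)/221 = -501*1/221 = -501/221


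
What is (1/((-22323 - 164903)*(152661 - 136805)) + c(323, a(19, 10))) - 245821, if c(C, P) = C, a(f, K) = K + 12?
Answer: -728798977137089/2968655456 ≈ -2.4550e+5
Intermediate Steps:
a(f, K) = 12 + K
(1/((-22323 - 164903)*(152661 - 136805)) + c(323, a(19, 10))) - 245821 = (1/((-22323 - 164903)*(152661 - 136805)) + 323) - 245821 = (1/(-187226*15856) + 323) - 245821 = (1/(-2968655456) + 323) - 245821 = (-1/2968655456 + 323) - 245821 = 958875712287/2968655456 - 245821 = -728798977137089/2968655456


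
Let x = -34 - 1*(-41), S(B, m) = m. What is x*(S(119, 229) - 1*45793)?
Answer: -318948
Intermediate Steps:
x = 7 (x = -34 + 41 = 7)
x*(S(119, 229) - 1*45793) = 7*(229 - 1*45793) = 7*(229 - 45793) = 7*(-45564) = -318948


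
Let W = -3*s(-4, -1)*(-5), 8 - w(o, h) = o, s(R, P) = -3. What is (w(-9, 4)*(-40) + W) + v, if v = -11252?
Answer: -11977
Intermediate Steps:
w(o, h) = 8 - o
W = -45 (W = -3*(-3)*(-5) = 9*(-5) = -45)
(w(-9, 4)*(-40) + W) + v = ((8 - 1*(-9))*(-40) - 45) - 11252 = ((8 + 9)*(-40) - 45) - 11252 = (17*(-40) - 45) - 11252 = (-680 - 45) - 11252 = -725 - 11252 = -11977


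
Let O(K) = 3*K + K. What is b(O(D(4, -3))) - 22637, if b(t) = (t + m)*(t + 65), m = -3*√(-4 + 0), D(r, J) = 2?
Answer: -22053 - 438*I ≈ -22053.0 - 438.0*I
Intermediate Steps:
m = -6*I ≈ -6.0*I
O(K) = 4*K
b(t) = (65 + t)*(t - 6*I) (b(t) = (t - 6*I)*(t + 65) = (t - 6*I)*(65 + t) = (65 + t)*(t - 6*I))
b(O(D(4, -3))) - 22637 = ((4*2)² - 390*I + (4*2)*(65 - 6*I)) - 22637 = (8² - 390*I + 8*(65 - 6*I)) - 22637 = (64 - 390*I + (520 - 48*I)) - 22637 = (584 - 438*I) - 22637 = -22053 - 438*I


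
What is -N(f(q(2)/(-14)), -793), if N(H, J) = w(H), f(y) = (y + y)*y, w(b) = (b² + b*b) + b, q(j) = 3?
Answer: -261/2401 ≈ -0.10870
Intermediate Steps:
w(b) = b + 2*b² (w(b) = (b² + b²) + b = 2*b² + b = b + 2*b²)
f(y) = 2*y² (f(y) = (2*y)*y = 2*y²)
N(H, J) = H*(1 + 2*H)
-N(f(q(2)/(-14)), -793) = -2*(3/(-14))²*(1 + 2*(2*(3/(-14))²)) = -2*(3*(-1/14))²*(1 + 2*(2*(3*(-1/14))²)) = -2*(-3/14)²*(1 + 2*(2*(-3/14)²)) = -2*(9/196)*(1 + 2*(2*(9/196))) = -9*(1 + 2*(9/98))/98 = -9*(1 + 9/49)/98 = -9*58/(98*49) = -1*261/2401 = -261/2401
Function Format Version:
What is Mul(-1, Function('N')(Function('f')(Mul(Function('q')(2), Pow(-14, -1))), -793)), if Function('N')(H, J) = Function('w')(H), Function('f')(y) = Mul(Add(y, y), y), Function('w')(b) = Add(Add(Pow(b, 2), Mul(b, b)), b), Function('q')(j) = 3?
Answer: Rational(-261, 2401) ≈ -0.10870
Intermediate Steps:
Function('w')(b) = Add(b, Mul(2, Pow(b, 2))) (Function('w')(b) = Add(Add(Pow(b, 2), Pow(b, 2)), b) = Add(Mul(2, Pow(b, 2)), b) = Add(b, Mul(2, Pow(b, 2))))
Function('f')(y) = Mul(2, Pow(y, 2)) (Function('f')(y) = Mul(Mul(2, y), y) = Mul(2, Pow(y, 2)))
Function('N')(H, J) = Mul(H, Add(1, Mul(2, H)))
Mul(-1, Function('N')(Function('f')(Mul(Function('q')(2), Pow(-14, -1))), -793)) = Mul(-1, Mul(Mul(2, Pow(Mul(3, Pow(-14, -1)), 2)), Add(1, Mul(2, Mul(2, Pow(Mul(3, Pow(-14, -1)), 2)))))) = Mul(-1, Mul(Mul(2, Pow(Mul(3, Rational(-1, 14)), 2)), Add(1, Mul(2, Mul(2, Pow(Mul(3, Rational(-1, 14)), 2)))))) = Mul(-1, Mul(Mul(2, Pow(Rational(-3, 14), 2)), Add(1, Mul(2, Mul(2, Pow(Rational(-3, 14), 2)))))) = Mul(-1, Mul(Mul(2, Rational(9, 196)), Add(1, Mul(2, Mul(2, Rational(9, 196)))))) = Mul(-1, Mul(Rational(9, 98), Add(1, Mul(2, Rational(9, 98))))) = Mul(-1, Mul(Rational(9, 98), Add(1, Rational(9, 49)))) = Mul(-1, Mul(Rational(9, 98), Rational(58, 49))) = Mul(-1, Rational(261, 2401)) = Rational(-261, 2401)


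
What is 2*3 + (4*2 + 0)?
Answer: 14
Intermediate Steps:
2*3 + (4*2 + 0) = 6 + (8 + 0) = 6 + 8 = 14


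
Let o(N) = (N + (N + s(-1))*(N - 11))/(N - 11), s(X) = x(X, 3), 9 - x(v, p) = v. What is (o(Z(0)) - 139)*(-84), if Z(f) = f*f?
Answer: 10836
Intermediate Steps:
Z(f) = f²
x(v, p) = 9 - v
s(X) = 9 - X
o(N) = (N + (-11 + N)*(10 + N))/(-11 + N) (o(N) = (N + (N + (9 - 1*(-1)))*(N - 11))/(N - 11) = (N + (N + (9 + 1))*(-11 + N))/(-11 + N) = (N + (N + 10)*(-11 + N))/(-11 + N) = (N + (10 + N)*(-11 + N))/(-11 + N) = (N + (-11 + N)*(10 + N))/(-11 + N))
(o(Z(0)) - 139)*(-84) = ((-110 + (0²)²)/(-11 + 0²) - 139)*(-84) = ((-110 + 0²)/(-11 + 0) - 139)*(-84) = ((-110 + 0)/(-11) - 139)*(-84) = (-1/11*(-110) - 139)*(-84) = (10 - 139)*(-84) = -129*(-84) = 10836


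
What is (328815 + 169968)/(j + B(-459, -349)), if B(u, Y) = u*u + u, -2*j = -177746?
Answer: 498783/299095 ≈ 1.6676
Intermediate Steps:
j = 88873 (j = -1/2*(-177746) = 88873)
B(u, Y) = u + u**2 (B(u, Y) = u**2 + u = u + u**2)
(328815 + 169968)/(j + B(-459, -349)) = (328815 + 169968)/(88873 - 459*(1 - 459)) = 498783/(88873 - 459*(-458)) = 498783/(88873 + 210222) = 498783/299095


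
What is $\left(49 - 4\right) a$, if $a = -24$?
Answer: $-1080$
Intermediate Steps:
$\left(49 - 4\right) a = \left(49 - 4\right) \left(-24\right) = 45 \left(-24\right) = -1080$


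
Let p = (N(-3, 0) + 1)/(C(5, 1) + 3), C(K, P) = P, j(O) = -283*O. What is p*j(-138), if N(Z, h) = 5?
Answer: 58581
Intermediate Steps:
p = 3/2 (p = (5 + 1)/(1 + 3) = 6/4 = 6*(1/4) = 3/2 ≈ 1.5000)
p*j(-138) = 3*(-283*(-138))/2 = (3/2)*39054 = 58581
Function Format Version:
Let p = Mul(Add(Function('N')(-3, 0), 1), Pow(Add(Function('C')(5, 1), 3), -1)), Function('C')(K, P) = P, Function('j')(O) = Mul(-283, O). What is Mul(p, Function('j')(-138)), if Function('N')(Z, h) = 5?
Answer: 58581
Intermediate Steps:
p = Rational(3, 2) (p = Mul(Add(5, 1), Pow(Add(1, 3), -1)) = Mul(6, Pow(4, -1)) = Mul(6, Rational(1, 4)) = Rational(3, 2) ≈ 1.5000)
Mul(p, Function('j')(-138)) = Mul(Rational(3, 2), Mul(-283, -138)) = Mul(Rational(3, 2), 39054) = 58581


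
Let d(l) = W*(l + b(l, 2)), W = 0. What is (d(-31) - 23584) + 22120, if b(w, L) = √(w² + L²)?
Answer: -1464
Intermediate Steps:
b(w, L) = √(L² + w²)
d(l) = 0 (d(l) = 0*(l + √(2² + l²)) = 0*(l + √(4 + l²)) = 0)
(d(-31) - 23584) + 22120 = (0 - 23584) + 22120 = -23584 + 22120 = -1464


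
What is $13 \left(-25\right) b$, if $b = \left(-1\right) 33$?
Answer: $10725$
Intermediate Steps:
$b = -33$
$13 \left(-25\right) b = 13 \left(-25\right) \left(-33\right) = \left(-325\right) \left(-33\right) = 10725$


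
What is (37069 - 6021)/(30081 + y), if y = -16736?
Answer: 31048/13345 ≈ 2.3266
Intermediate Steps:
(37069 - 6021)/(30081 + y) = (37069 - 6021)/(30081 - 16736) = 31048/13345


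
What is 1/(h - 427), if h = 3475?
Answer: 1/3048 ≈ 0.00032808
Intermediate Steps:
1/(h - 427) = 1/(3475 - 427) = 1/3048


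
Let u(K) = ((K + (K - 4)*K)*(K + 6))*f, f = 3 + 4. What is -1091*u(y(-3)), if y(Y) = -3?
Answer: -412398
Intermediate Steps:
f = 7
u(K) = 7*(6 + K)*(K + K*(-4 + K)) (u(K) = ((K + (K - 4)*K)*(K + 6))*7 = ((K + (-4 + K)*K)*(6 + K))*7 = ((K + K*(-4 + K))*(6 + K))*7 = ((6 + K)*(K + K*(-4 + K)))*7 = 7*(6 + K)*(K + K*(-4 + K)))
-1091*u(y(-3)) = -7637*(-3)*(-18 + (-3)² + 3*(-3)) = -7637*(-3)*(-18 + 9 - 9) = -7637*(-3)*(-18) = -1091*378 = -412398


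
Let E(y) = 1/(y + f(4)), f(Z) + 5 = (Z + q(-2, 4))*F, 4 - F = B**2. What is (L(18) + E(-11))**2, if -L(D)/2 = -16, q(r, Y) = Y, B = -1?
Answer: 66049/64 ≈ 1032.0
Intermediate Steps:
L(D) = 32 (L(D) = -2*(-16) = 32)
F = 3 (F = 4 - 1*(-1)**2 = 4 - 1*1 = 4 - 1 = 3)
f(Z) = 7 + 3*Z (f(Z) = -5 + (Z + 4)*3 = -5 + (4 + Z)*3 = -5 + (12 + 3*Z) = 7 + 3*Z)
E(y) = 1/(19 + y) (E(y) = 1/(y + (7 + 3*4)) = 1/(y + (7 + 12)) = 1/(y + 19) = 1/(19 + y))
(L(18) + E(-11))**2 = (32 + 1/(19 - 11))**2 = (32 + 1/8)**2 = (257/8)**2 = 66049/64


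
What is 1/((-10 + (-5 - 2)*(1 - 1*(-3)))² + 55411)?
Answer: 1/56855 ≈ 1.7589e-5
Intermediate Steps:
1/((-10 + (-5 - 2)*(1 - 1*(-3)))² + 55411) = 1/((-10 - 7*(1 + 3))² + 55411) = 1/((-10 - 7*4)² + 55411) = 1/((-10 - 28)² + 55411) = 1/((-38)² + 55411) = 1/(1444 + 55411) = 1/56855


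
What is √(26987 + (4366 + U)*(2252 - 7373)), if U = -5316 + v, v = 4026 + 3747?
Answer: 2*I*√8728399 ≈ 5908.8*I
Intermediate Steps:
v = 7773
U = 2457 (U = -5316 + 7773 = 2457)
√(26987 + (4366 + U)*(2252 - 7373)) = √(26987 + (4366 + 2457)*(2252 - 7373)) = √(26987 + 6823*(-5121)) = √(26987 - 34940583) = √(-34913596) = 2*I*√8728399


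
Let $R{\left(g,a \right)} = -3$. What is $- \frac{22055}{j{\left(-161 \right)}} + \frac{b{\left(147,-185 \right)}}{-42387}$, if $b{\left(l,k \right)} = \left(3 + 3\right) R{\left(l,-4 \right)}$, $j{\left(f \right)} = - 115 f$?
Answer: $- \frac{62300801}{52319687} \approx -1.1908$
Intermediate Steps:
$b{\left(l,k \right)} = -18$ ($b{\left(l,k \right)} = \left(3 + 3\right) \left(-3\right) = 6 \left(-3\right) = -18$)
$- \frac{22055}{j{\left(-161 \right)}} + \frac{b{\left(147,-185 \right)}}{-42387} = - \frac{22055}{\left(-115\right) \left(-161\right)} - \frac{18}{-42387} = - \frac{22055}{18515} - - \frac{6}{14129} = \left(-22055\right) \frac{1}{18515} + \frac{6}{14129} = - \frac{4411}{3703} + \frac{6}{14129} = - \frac{62300801}{52319687}$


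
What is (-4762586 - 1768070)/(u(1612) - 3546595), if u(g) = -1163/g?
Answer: 10527417472/5717112303 ≈ 1.8414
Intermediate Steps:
(-4762586 - 1768070)/(u(1612) - 3546595) = (-4762586 - 1768070)/(-1163/1612 - 3546595) = -6530656/(-1163*1/1612 - 3546595) = -6530656/(-1163/1612 - 3546595) = -6530656/(-5717112303/1612) = -6530656*(-1612/5717112303) = 10527417472/5717112303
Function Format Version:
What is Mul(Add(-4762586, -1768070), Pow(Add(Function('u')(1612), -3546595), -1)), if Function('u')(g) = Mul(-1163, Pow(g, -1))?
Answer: Rational(10527417472, 5717112303) ≈ 1.8414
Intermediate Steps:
Mul(Add(-4762586, -1768070), Pow(Add(Function('u')(1612), -3546595), -1)) = Mul(Add(-4762586, -1768070), Pow(Add(Mul(-1163, Pow(1612, -1)), -3546595), -1)) = Mul(-6530656, Pow(Add(Mul(-1163, Rational(1, 1612)), -3546595), -1)) = Mul(-6530656, Pow(Add(Rational(-1163, 1612), -3546595), -1)) = Mul(-6530656, Pow(Rational(-5717112303, 1612), -1)) = Mul(-6530656, Rational(-1612, 5717112303)) = Rational(10527417472, 5717112303)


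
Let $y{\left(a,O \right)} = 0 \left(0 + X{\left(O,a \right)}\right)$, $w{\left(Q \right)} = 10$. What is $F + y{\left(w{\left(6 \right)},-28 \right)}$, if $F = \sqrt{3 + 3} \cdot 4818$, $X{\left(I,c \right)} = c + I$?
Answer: $4818 \sqrt{6} \approx 11802.0$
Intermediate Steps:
$X{\left(I,c \right)} = I + c$
$y{\left(a,O \right)} = 0$ ($y{\left(a,O \right)} = 0 \left(0 + \left(O + a\right)\right) = 0 \left(O + a\right) = 0$)
$F = 4818 \sqrt{6}$ ($F = \sqrt{6} \cdot 4818 = 4818 \sqrt{6} \approx 11802.0$)
$F + y{\left(w{\left(6 \right)},-28 \right)} = 4818 \sqrt{6} + 0 = 4818 \sqrt{6}$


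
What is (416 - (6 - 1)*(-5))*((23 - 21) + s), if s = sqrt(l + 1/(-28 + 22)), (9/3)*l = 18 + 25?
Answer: 882 + 147*sqrt(510)/2 ≈ 2541.9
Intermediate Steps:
l = 43/3 (l = (18 + 25)/3 = (1/3)*43 = 43/3 ≈ 14.333)
s = sqrt(510)/6 (s = sqrt(43/3 + 1/(-28 + 22)) = sqrt(43/3 + 1/(-6)) = sqrt(43/3 - 1/6) = sqrt(85/6) = sqrt(510)/6 ≈ 3.7639)
(416 - (6 - 1)*(-5))*((23 - 21) + s) = (416 - (6 - 1)*(-5))*((23 - 21) + sqrt(510)/6) = (416 - 1*5*(-5))*(2 + sqrt(510)/6) = (416 - 5*(-5))*(2 + sqrt(510)/6) = (416 + 25)*(2 + sqrt(510)/6) = 441*(2 + sqrt(510)/6) = 882 + 147*sqrt(510)/2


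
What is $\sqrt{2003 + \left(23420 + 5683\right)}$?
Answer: $\sqrt{31106} \approx 176.37$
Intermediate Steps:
$\sqrt{2003 + \left(23420 + 5683\right)} = \sqrt{2003 + 29103} = \sqrt{31106}$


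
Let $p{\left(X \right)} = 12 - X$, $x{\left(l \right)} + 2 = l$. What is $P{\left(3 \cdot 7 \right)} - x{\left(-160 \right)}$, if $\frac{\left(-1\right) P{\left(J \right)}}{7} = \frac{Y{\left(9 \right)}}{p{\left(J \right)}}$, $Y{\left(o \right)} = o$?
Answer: $169$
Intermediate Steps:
$x{\left(l \right)} = -2 + l$
$P{\left(J \right)} = - \frac{63}{12 - J}$ ($P{\left(J \right)} = - 7 \frac{9}{12 - J} = - \frac{63}{12 - J}$)
$P{\left(3 \cdot 7 \right)} - x{\left(-160 \right)} = \frac{63}{-12 + 3 \cdot 7} - \left(-2 - 160\right) = \frac{63}{-12 + 21} - -162 = \frac{63}{9} + 162 = 63 \cdot \frac{1}{9} + 162 = 7 + 162 = 169$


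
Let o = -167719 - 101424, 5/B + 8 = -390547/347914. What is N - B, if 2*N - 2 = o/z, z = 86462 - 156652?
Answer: 1543969095857/445546326420 ≈ 3.4653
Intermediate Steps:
z = -70190
B = -1739570/3173859 (B = 5/(-8 - 390547/347914) = 5/(-3173859/347914) = 5*(-347914/3173859) = -1739570/3173859 ≈ -0.54809)
o = -269143
N = 409523/140380 (N = 1 + (-269143/(-70190))/2 = 1 + (-269143*(-1/70190))/2 = 1 + (1/2)*(269143/70190) = 1 + 269143/140380 = 409523/140380 ≈ 2.9172)
N - B = 409523/140380 - 1*(-1739570/3173859) = 409523/140380 + 1739570/3173859 = 1543969095857/445546326420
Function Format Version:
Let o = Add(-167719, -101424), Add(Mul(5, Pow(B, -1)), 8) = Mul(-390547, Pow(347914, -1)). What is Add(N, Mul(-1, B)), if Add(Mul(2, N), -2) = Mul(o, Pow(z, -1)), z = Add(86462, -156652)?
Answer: Rational(1543969095857, 445546326420) ≈ 3.4653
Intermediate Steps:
z = -70190
B = Rational(-1739570, 3173859) (B = Mul(5, Pow(Add(-8, Mul(-390547, Pow(347914, -1))), -1)) = Mul(5, Pow(Add(-8, Mul(-390547, Rational(1, 347914))), -1)) = Mul(5, Pow(Add(-8, Rational(-390547, 347914)), -1)) = Mul(5, Pow(Rational(-3173859, 347914), -1)) = Mul(5, Rational(-347914, 3173859)) = Rational(-1739570, 3173859) ≈ -0.54809)
o = -269143
N = Rational(409523, 140380) (N = Add(1, Mul(Rational(1, 2), Mul(-269143, Pow(-70190, -1)))) = Add(1, Mul(Rational(1, 2), Mul(-269143, Rational(-1, 70190)))) = Add(1, Mul(Rational(1, 2), Rational(269143, 70190))) = Add(1, Rational(269143, 140380)) = Rational(409523, 140380) ≈ 2.9172)
Add(N, Mul(-1, B)) = Add(Rational(409523, 140380), Mul(-1, Rational(-1739570, 3173859))) = Add(Rational(409523, 140380), Rational(1739570, 3173859)) = Rational(1543969095857, 445546326420)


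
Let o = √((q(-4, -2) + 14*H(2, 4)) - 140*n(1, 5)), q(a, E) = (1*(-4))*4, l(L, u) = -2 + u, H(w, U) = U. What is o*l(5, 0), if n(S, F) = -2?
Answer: -16*√5 ≈ -35.777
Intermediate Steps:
q(a, E) = -16 (q(a, E) = -4*4 = -16)
o = 8*√5 (o = √((-16 + 14*4) - 140*(-2)) = √((-16 + 56) + 280) = √(40 + 280) = √320 = 8*√5 ≈ 17.889)
o*l(5, 0) = (8*√5)*(-2 + 0) = (8*√5)*(-2) = -16*√5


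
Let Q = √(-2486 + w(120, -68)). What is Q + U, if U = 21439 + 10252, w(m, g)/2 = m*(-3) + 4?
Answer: 31691 + I*√3198 ≈ 31691.0 + 56.551*I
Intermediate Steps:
w(m, g) = 8 - 6*m (w(m, g) = 2*(m*(-3) + 4) = 2*(-3*m + 4) = 2*(4 - 3*m) = 8 - 6*m)
U = 31691
Q = I*√3198 (Q = √(-2486 + (8 - 6*120)) = √(-2486 + (8 - 720)) = √(-2486 - 712) = √(-3198) = I*√3198 ≈ 56.551*I)
Q + U = I*√3198 + 31691 = 31691 + I*√3198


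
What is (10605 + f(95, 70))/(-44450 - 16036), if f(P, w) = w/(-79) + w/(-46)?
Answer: -566615/3232443 ≈ -0.17529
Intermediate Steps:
f(P, w) = -125*w/3634 (f(P, w) = w*(-1/79) + w*(-1/46) = -w/79 - w/46 = -125*w/3634)
(10605 + f(95, 70))/(-44450 - 16036) = (10605 - 125/3634*70)/(-44450 - 16036) = (10605 - 4375/1817)/(-60486) = (19264910/1817)*(-1/60486) = -566615/3232443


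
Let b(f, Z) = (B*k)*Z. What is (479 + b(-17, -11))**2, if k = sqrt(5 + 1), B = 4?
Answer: 241057 - 42152*sqrt(6) ≈ 1.3781e+5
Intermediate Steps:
k = sqrt(6) ≈ 2.4495
b(f, Z) = 4*Z*sqrt(6) (b(f, Z) = (4*sqrt(6))*Z = 4*Z*sqrt(6))
(479 + b(-17, -11))**2 = (479 + 4*(-11)*sqrt(6))**2 = (479 - 44*sqrt(6))**2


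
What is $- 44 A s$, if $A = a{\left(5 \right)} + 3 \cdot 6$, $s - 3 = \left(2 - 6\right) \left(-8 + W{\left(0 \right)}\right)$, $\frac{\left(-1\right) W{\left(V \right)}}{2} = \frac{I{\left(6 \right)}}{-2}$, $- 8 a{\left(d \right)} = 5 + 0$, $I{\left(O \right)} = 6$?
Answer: $- \frac{16819}{2} \approx -8409.5$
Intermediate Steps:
$a{\left(d \right)} = - \frac{5}{8}$ ($a{\left(d \right)} = - \frac{5 + 0}{8} = \left(- \frac{1}{8}\right) 5 = - \frac{5}{8}$)
$W{\left(V \right)} = 6$ ($W{\left(V \right)} = - 2 \frac{6}{-2} = - 2 \cdot 6 \left(- \frac{1}{2}\right) = \left(-2\right) \left(-3\right) = 6$)
$s = 11$ ($s = 3 + \left(2 - 6\right) \left(-8 + 6\right) = 3 - -8 = 3 + 8 = 11$)
$A = \frac{139}{8}$ ($A = - \frac{5}{8} + 3 \cdot 6 = - \frac{5}{8} + 18 = \frac{139}{8} \approx 17.375$)
$- 44 A s = \left(-44\right) \frac{139}{8} \cdot 11 = \left(- \frac{1529}{2}\right) 11 = - \frac{16819}{2}$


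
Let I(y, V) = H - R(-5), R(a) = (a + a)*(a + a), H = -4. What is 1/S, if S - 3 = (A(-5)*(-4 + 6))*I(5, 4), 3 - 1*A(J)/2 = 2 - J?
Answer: 1/1667 ≈ 0.00059988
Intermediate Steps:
A(J) = 2 + 2*J (A(J) = 6 - 2*(2 - J) = 6 + (-4 + 2*J) = 2 + 2*J)
R(a) = 4*a² (R(a) = (2*a)*(2*a) = 4*a²)
I(y, V) = -104 (I(y, V) = -4 - 4*(-5)² = -4 - 4*25 = -4 - 1*100 = -4 - 100 = -104)
S = 1667 (S = 3 + ((2 + 2*(-5))*(-4 + 6))*(-104) = 3 + ((2 - 10)*2)*(-104) = 3 - 8*2*(-104) = 3 - 16*(-104) = 3 + 1664 = 1667)
1/S = 1/1667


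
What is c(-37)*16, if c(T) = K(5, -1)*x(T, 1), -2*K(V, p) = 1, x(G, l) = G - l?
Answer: 304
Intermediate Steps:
K(V, p) = -½ (K(V, p) = -½*1 = -½)
c(T) = ½ - T/2 (c(T) = -(T - 1*1)/2 = -(T - 1)/2 = -(-1 + T)/2 = ½ - T/2)
c(-37)*16 = (½ - ½*(-37))*16 = (½ + 37/2)*16 = 19*16 = 304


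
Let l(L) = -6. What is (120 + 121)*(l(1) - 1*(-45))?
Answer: 9399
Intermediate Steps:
(120 + 121)*(l(1) - 1*(-45)) = (120 + 121)*(-6 - 1*(-45)) = 241*(-6 + 45) = 241*39 = 9399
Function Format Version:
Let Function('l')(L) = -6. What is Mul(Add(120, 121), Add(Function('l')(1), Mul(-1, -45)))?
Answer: 9399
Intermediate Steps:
Mul(Add(120, 121), Add(Function('l')(1), Mul(-1, -45))) = Mul(Add(120, 121), Add(-6, Mul(-1, -45))) = Mul(241, Add(-6, 45)) = Mul(241, 39) = 9399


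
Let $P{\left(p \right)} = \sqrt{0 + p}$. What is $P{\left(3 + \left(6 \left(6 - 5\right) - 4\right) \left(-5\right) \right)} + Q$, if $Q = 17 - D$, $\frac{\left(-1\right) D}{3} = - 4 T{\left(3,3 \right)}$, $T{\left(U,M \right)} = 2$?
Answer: $-7 + i \sqrt{7} \approx -7.0 + 2.6458 i$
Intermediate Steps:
$D = 24$ ($D = - 3 \left(\left(-4\right) 2\right) = \left(-3\right) \left(-8\right) = 24$)
$P{\left(p \right)} = \sqrt{p}$
$Q = -7$ ($Q = 17 - 24 = -7$)
$P{\left(3 + \left(6 \left(6 - 5\right) - 4\right) \left(-5\right) \right)} + Q = \sqrt{3 + \left(6 \left(6 - 5\right) - 4\right) \left(-5\right)} - 7 = \sqrt{3 + \left(6 \cdot 1 - 4\right) \left(-5\right)} - 7 = \sqrt{3 + \left(6 - 4\right) \left(-5\right)} - 7 = \sqrt{3 + 2 \left(-5\right)} - 7 = \sqrt{3 - 10} - 7 = \sqrt{-7} - 7 = i \sqrt{7} - 7 = -7 + i \sqrt{7}$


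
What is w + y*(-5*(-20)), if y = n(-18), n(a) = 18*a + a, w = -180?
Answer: -34380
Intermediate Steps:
n(a) = 19*a
y = -342 (y = 19*(-18) = -342)
w + y*(-5*(-20)) = -180 - (-1710)*(-20) = -180 - 342*100 = -180 - 34200 = -34380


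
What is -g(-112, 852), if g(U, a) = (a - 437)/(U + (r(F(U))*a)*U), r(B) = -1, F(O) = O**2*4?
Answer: -415/95312 ≈ -0.0043541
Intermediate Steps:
F(O) = 4*O**2
g(U, a) = (-437 + a)/(U - U*a) (g(U, a) = (a - 437)/(U + (-a)*U) = (-437 + a)/(U - U*a))
-g(-112, 852) = -(-437 + 852)/((-112)*(1 - 1*852)) = -(-1)*415/(112*(1 - 852)) = -(-1)*415/(112*(-851)) = -(-1)*(-1)*415/(112*851) = -1*415/95312 = -415/95312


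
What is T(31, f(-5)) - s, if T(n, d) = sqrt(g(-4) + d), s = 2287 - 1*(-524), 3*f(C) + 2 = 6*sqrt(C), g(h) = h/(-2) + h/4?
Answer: -2811 + sqrt(3 + 18*I*sqrt(5))/3 ≈ -2809.4 + 1.4407*I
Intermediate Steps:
g(h) = -h/4 (g(h) = h*(-1/2) + h*(1/4) = -h/2 + h/4 = -h/4)
f(C) = -2/3 + 2*sqrt(C) (f(C) = -2/3 + (6*sqrt(C))/3 = -2/3 + 2*sqrt(C))
s = 2811 (s = 2287 + 524 = 2811)
T(n, d) = sqrt(1 + d) (T(n, d) = sqrt(-1/4*(-4) + d) = sqrt(1 + d))
T(31, f(-5)) - s = sqrt(1 + (-2/3 + 2*sqrt(-5))) - 1*2811 = sqrt(1 + (-2/3 + 2*(I*sqrt(5)))) - 2811 = sqrt(1 + (-2/3 + 2*I*sqrt(5))) - 2811 = sqrt(1/3 + 2*I*sqrt(5)) - 2811 = -2811 + sqrt(1/3 + 2*I*sqrt(5))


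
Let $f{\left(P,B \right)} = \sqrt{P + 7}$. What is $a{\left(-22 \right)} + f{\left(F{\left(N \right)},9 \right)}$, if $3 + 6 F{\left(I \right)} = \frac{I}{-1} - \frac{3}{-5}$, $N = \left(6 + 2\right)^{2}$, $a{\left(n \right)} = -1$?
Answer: $-1 + \frac{i \sqrt{915}}{15} \approx -1.0 + 2.0166 i$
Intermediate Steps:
$N = 64$ ($N = 8^{2} = 64$)
$F{\left(I \right)} = - \frac{2}{5} - \frac{I}{6}$ ($F{\left(I \right)} = - \frac{1}{2} + \frac{\frac{I}{-1} - \frac{3}{-5}}{6} = - \frac{1}{2} + \frac{I \left(-1\right) - - \frac{3}{5}}{6} = - \frac{1}{2} + \frac{- I + \frac{3}{5}}{6} = - \frac{1}{2} + \frac{\frac{3}{5} - I}{6} = - \frac{1}{2} - \left(- \frac{1}{10} + \frac{I}{6}\right) = - \frac{2}{5} - \frac{I}{6}$)
$f{\left(P,B \right)} = \sqrt{7 + P}$
$a{\left(-22 \right)} + f{\left(F{\left(N \right)},9 \right)} = -1 + \sqrt{7 - \frac{166}{15}} = -1 + \sqrt{- \frac{61}{15}} = -1 + \frac{i \sqrt{915}}{15}$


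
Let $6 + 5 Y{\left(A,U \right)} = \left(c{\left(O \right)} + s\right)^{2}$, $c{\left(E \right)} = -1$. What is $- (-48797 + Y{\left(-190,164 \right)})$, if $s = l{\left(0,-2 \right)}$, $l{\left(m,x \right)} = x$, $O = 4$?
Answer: $\frac{243982}{5} \approx 48796.0$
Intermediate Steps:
$s = -2$
$Y{\left(A,U \right)} = \frac{3}{5}$ ($Y{\left(A,U \right)} = - \frac{6}{5} + \frac{\left(-1 - 2\right)^{2}}{5} = - \frac{6}{5} + \frac{\left(-3\right)^{2}}{5} = - \frac{6}{5} + \frac{1}{5} \cdot 9 = - \frac{6}{5} + \frac{9}{5} = \frac{3}{5}$)
$- (-48797 + Y{\left(-190,164 \right)}) = - (-48797 + \frac{3}{5}) = \left(-1\right) \left(- \frac{243982}{5}\right) = \frac{243982}{5}$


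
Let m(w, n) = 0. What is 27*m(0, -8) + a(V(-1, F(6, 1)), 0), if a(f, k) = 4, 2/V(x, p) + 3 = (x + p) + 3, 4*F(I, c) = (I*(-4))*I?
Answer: 4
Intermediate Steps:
F(I, c) = -I² (F(I, c) = ((I*(-4))*I)/4 = ((-4*I)*I)/4 = (-4*I²)/4 = -I²)
V(x, p) = 2/(p + x) (V(x, p) = 2/(-3 + ((x + p) + 3)) = 2/(-3 + ((p + x) + 3)) = 2/(-3 + (3 + p + x)) = 2/(p + x))
27*m(0, -8) + a(V(-1, F(6, 1)), 0) = 27*0 + 4 = 0 + 4 = 4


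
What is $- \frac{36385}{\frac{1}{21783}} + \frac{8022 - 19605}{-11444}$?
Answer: $- \frac{9070222051437}{11444} \approx -7.9257 \cdot 10^{8}$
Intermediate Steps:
$- \frac{36385}{\frac{1}{21783}} + \frac{8022 - 19605}{-11444} = - 36385 \frac{1}{\frac{1}{21783}} - - \frac{11583}{11444} = \left(-36385\right) 21783 + \frac{11583}{11444} = -792574455 + \frac{11583}{11444} = - \frac{9070222051437}{11444}$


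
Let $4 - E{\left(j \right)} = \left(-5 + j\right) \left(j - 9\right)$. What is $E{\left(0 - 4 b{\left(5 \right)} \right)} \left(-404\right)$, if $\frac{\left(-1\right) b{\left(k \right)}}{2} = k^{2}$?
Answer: $15045364$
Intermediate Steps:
$b{\left(k \right)} = - 2 k^{2}$
$E{\left(j \right)} = 4 - \left(-9 + j\right) \left(-5 + j\right)$ ($E{\left(j \right)} = 4 - \left(-5 + j\right) \left(j - 9\right) = 4 - \left(-5 + j\right) \left(-9 + j\right) = 4 - \left(-9 + j\right) \left(-5 + j\right)$)
$E{\left(0 - 4 b{\left(5 \right)} \right)} \left(-404\right) = \left(-41 - \left(0 - 4 \left(- 2 \cdot 5^{2}\right)\right)^{2} + 14 \left(0 - 4 \left(- 2 \cdot 5^{2}\right)\right)\right) \left(-404\right) = \left(-41 - \left(0 - 4 \left(\left(-2\right) 25\right)\right)^{2} + 14 \left(0 - 4 \left(\left(-2\right) 25\right)\right)\right) \left(-404\right) = \left(-41 - \left(0 - -200\right)^{2} + 14 \left(0 - -200\right)\right) \left(-404\right) = \left(-41 - \left(0 + 200\right)^{2} + 14 \left(0 + 200\right)\right) \left(-404\right) = \left(-41 - 200^{2} + 14 \cdot 200\right) \left(-404\right) = \left(-41 - 40000 + 2800\right) \left(-404\right) = \left(-37241\right) \left(-404\right) = 15045364$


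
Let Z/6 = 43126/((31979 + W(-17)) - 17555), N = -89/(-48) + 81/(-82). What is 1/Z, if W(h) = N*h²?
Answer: 28879177/509231808 ≈ 0.056711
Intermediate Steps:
N = 1705/1968 (N = -89*(-1/48) + 81*(-1/82) = 89/48 - 81/82 = 1705/1968 ≈ 0.86636)
W(h) = 1705*h²/1968
Z = 509231808/28879177 (Z = 6*(43126/((31979 + (1705/1968)*(-17)²) - 17555)) = 6*(43126/((31979 + (1705/1968)*289) - 17555)) = 6*(43126/((31979 + 492745/1968) - 17555)) = 6*(43126/(63427417/1968 - 17555)) = 6*(43126/(28879177/1968)) = 6*(43126*(1968/28879177)) = 6*(84871968/28879177) = 509231808/28879177 ≈ 17.633)
1/Z = 1/(509231808/28879177) = 28879177/509231808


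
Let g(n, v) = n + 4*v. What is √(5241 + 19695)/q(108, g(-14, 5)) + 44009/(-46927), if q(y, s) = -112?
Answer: -44009/46927 - √6234/56 ≈ -2.3477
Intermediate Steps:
√(5241 + 19695)/q(108, g(-14, 5)) + 44009/(-46927) = √(5241 + 19695)/(-112) + 44009/(-46927) = √24936*(-1/112) + 44009*(-1/46927) = (2*√6234)*(-1/112) - 44009/46927 = -√6234/56 - 44009/46927 = -44009/46927 - √6234/56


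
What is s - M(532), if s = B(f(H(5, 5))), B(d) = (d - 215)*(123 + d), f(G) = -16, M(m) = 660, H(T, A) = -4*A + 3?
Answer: -25377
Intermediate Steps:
H(T, A) = 3 - 4*A
B(d) = (-215 + d)*(123 + d)
s = -24717 (s = -26445 + (-16)² - 92*(-16) = -26445 + 256 + 1472 = -24717)
s - M(532) = -24717 - 1*660 = -24717 - 660 = -25377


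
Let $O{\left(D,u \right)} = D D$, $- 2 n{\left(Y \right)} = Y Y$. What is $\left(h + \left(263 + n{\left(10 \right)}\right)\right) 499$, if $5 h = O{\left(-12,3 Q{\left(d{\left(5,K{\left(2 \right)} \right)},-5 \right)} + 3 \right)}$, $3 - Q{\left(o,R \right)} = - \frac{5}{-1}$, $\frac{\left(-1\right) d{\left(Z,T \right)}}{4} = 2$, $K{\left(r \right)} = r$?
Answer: $\frac{603291}{5} \approx 1.2066 \cdot 10^{5}$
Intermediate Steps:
$d{\left(Z,T \right)} = -8$ ($d{\left(Z,T \right)} = \left(-4\right) 2 = -8$)
$Q{\left(o,R \right)} = -2$ ($Q{\left(o,R \right)} = 3 - - \frac{5}{-1} = 3 - \left(-5\right) \left(-1\right) = 3 - 5 = -2$)
$n{\left(Y \right)} = - \frac{Y^{2}}{2}$ ($n{\left(Y \right)} = - \frac{Y Y}{2} = - \frac{Y^{2}}{2}$)
$O{\left(D,u \right)} = D^{2}$
$h = \frac{144}{5}$ ($h = \frac{\left(-12\right)^{2}}{5} = \frac{1}{5} \cdot 144 = \frac{144}{5} \approx 28.8$)
$\left(h + \left(263 + n{\left(10 \right)}\right)\right) 499 = \left(\frac{144}{5} + \left(263 - \frac{10^{2}}{2}\right)\right) 499 = \left(\frac{144}{5} + \left(263 - 50\right)\right) 499 = \left(\frac{144}{5} + 213\right) 499 = \frac{1209}{5} \cdot 499 = \frac{603291}{5}$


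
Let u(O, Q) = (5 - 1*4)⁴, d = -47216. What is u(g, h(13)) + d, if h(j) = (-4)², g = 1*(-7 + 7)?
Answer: -47215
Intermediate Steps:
g = 0 (g = 1*0 = 0)
h(j) = 16
u(O, Q) = 1 (u(O, Q) = (5 - 4)⁴ = 1⁴ = 1)
u(g, h(13)) + d = 1 - 47216 = -47215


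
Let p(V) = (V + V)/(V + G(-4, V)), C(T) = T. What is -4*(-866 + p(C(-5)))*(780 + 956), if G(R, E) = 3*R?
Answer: 102160128/17 ≈ 6.0094e+6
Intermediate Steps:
p(V) = 2*V/(-12 + V) (p(V) = (V + V)/(V + 3*(-4)) = (2*V)/(V - 12) = (2*V)/(-12 + V) = 2*V/(-12 + V))
-4*(-866 + p(C(-5)))*(780 + 956) = -4*(-866 + 2*(-5)/(-12 - 5))*(780 + 956) = -4*(-866 + 2*(-5)/(-17))*1736 = -4*(-866 + 2*(-5)*(-1/17))*1736 = -4*(-866 + 10/17)*1736 = -(-58848)*1736/17 = -4*(-25540032/17) = 102160128/17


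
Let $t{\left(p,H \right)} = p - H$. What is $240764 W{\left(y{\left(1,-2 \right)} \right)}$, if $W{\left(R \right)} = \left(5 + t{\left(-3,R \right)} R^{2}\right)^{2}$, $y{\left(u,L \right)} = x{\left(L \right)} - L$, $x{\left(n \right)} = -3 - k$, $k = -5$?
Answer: $2756507036$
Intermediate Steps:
$x{\left(n \right)} = 2$ ($x{\left(n \right)} = -3 - -5 = -3 + 5 = 2$)
$y{\left(u,L \right)} = 2 - L$
$W{\left(R \right)} = \left(5 + R^{2} \left(-3 - R\right)\right)^{2}$ ($W{\left(R \right)} = \left(5 + \left(-3 - R\right) R^{2}\right)^{2} = \left(5 + R^{2} \left(-3 - R\right)\right)^{2}$)
$240764 W{\left(y{\left(1,-2 \right)} \right)} = 240764 \left(-5 + \left(2 - -2\right)^{2} \left(3 + \left(2 - -2\right)\right)\right)^{2} = 240764 \left(-5 + \left(2 + 2\right)^{2} \left(3 + \left(2 + 2\right)\right)\right)^{2} = 240764 \left(-5 + 4^{2} \left(3 + 4\right)\right)^{2} = 240764 \left(-5 + 16 \cdot 7\right)^{2} = 240764 \left(-5 + 112\right)^{2} = 240764 \cdot 107^{2} = 240764 \cdot 11449 = 2756507036$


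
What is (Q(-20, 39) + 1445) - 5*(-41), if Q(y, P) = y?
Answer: 1630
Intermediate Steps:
(Q(-20, 39) + 1445) - 5*(-41) = (-20 + 1445) - 5*(-41) = 1425 + 205 = 1630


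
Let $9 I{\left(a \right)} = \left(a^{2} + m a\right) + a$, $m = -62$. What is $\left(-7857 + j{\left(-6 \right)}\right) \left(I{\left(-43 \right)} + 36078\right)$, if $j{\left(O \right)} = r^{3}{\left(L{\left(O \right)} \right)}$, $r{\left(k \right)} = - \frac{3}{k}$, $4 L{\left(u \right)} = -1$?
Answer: $-224167494$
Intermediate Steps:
$L{\left(u \right)} = - \frac{1}{4}$ ($L{\left(u \right)} = \frac{1}{4} \left(-1\right) = - \frac{1}{4}$)
$I{\left(a \right)} = - \frac{61 a}{9} + \frac{a^{2}}{9}$ ($I{\left(a \right)} = \frac{\left(a^{2} - 62 a\right) + a}{9} = \frac{a^{2} - 61 a}{9} = - \frac{61 a}{9} + \frac{a^{2}}{9}$)
$j{\left(O \right)} = 1728$ ($j{\left(O \right)} = \left(- \frac{3}{- \frac{1}{4}}\right)^{3} = \left(\left(-3\right) \left(-4\right)\right)^{3} = 12^{3} = 1728$)
$\left(-7857 + j{\left(-6 \right)}\right) \left(I{\left(-43 \right)} + 36078\right) = \left(-7857 + 1728\right) \left(\frac{1}{9} \left(-43\right) \left(-61 - 43\right) + 36078\right) = - 6129 \left(\frac{1}{9} \left(-43\right) \left(-104\right) + 36078\right) = - 6129 \left(\frac{4472}{9} + 36078\right) = \left(-6129\right) \frac{329174}{9} = -224167494$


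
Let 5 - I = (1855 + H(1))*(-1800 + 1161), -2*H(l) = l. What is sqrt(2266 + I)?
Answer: sqrt(4749186)/2 ≈ 1089.6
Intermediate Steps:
H(l) = -l/2
I = 2370061/2 (I = 5 - (1855 - 1/2*1)*(-1800 + 1161) = 5 - (1855 - 1/2)*(-639) = 5 - 3709*(-639)/2 = 5 - 1*(-2370051/2) = 5 + 2370051/2 = 2370061/2 ≈ 1.1850e+6)
sqrt(2266 + I) = sqrt(2266 + 2370061/2) = sqrt(2374593/2) = sqrt(4749186)/2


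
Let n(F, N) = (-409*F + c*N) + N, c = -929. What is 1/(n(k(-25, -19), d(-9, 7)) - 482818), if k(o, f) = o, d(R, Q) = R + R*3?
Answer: -1/439185 ≈ -2.2769e-6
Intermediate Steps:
d(R, Q) = 4*R (d(R, Q) = R + 3*R = 4*R)
n(F, N) = -928*N - 409*F (n(F, N) = (-409*F - 929*N) + N = (-929*N - 409*F) + N = -928*N - 409*F)
1/(n(k(-25, -19), d(-9, 7)) - 482818) = 1/((-3712*(-9) - 409*(-25)) - 482818) = 1/((-928*(-36) + 10225) - 482818) = 1/((33408 + 10225) - 482818) = 1/(43633 - 482818) = 1/(-439185) = -1/439185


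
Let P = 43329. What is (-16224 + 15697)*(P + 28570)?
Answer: -37890773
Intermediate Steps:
(-16224 + 15697)*(P + 28570) = (-16224 + 15697)*(43329 + 28570) = -527*71899 = -37890773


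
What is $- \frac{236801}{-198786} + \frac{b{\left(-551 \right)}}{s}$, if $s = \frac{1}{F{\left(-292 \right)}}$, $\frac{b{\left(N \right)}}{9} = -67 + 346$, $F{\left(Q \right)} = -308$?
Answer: $- \frac{153738470167}{198786} \approx -7.7339 \cdot 10^{5}$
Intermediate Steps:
$b{\left(N \right)} = 2511$ ($b{\left(N \right)} = 9 \left(-67 + 346\right) = 9 \cdot 279 = 2511$)
$s = - \frac{1}{308}$ ($s = \frac{1}{-308} = - \frac{1}{308} \approx -0.0032468$)
$- \frac{236801}{-198786} + \frac{b{\left(-551 \right)}}{s} = - \frac{236801}{-198786} + \frac{2511}{- \frac{1}{308}} = \left(-236801\right) \left(- \frac{1}{198786}\right) + 2511 \left(-308\right) = \frac{236801}{198786} - 773388 = - \frac{153738470167}{198786}$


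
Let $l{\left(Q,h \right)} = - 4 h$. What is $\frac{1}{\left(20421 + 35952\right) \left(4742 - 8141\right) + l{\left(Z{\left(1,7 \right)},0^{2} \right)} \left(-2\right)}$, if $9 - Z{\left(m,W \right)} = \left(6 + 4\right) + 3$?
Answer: $- \frac{1}{191611827} \approx -5.2189 \cdot 10^{-9}$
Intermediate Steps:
$Z{\left(m,W \right)} = -4$ ($Z{\left(m,W \right)} = 9 - \left(\left(6 + 4\right) + 3\right) = 9 - \left(10 + 3\right) = 9 - 13 = -4$)
$\frac{1}{\left(20421 + 35952\right) \left(4742 - 8141\right) + l{\left(Z{\left(1,7 \right)},0^{2} \right)} \left(-2\right)} = \frac{1}{\left(20421 + 35952\right) \left(4742 - 8141\right) + - 4 \cdot 0^{2} \left(-2\right)} = \frac{1}{56373 \left(-3399\right) + \left(-4\right) 0 \left(-2\right)} = \frac{1}{-191611827 + 0 \left(-2\right)} = \frac{1}{-191611827 + 0} = \frac{1}{-191611827} = - \frac{1}{191611827}$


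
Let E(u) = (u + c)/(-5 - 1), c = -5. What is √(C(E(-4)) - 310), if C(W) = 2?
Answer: 2*I*√77 ≈ 17.55*I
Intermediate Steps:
E(u) = ⅚ - u/6 (E(u) = (u - 5)/(-5 - 1) = (-5 + u)/(-6) = (-5 + u)*(-⅙) = ⅚ - u/6)
√(C(E(-4)) - 310) = √(2 - 310) = √(-308) = 2*I*√77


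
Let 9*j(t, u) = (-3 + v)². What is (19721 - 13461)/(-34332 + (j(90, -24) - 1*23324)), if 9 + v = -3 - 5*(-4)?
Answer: -56340/518879 ≈ -0.10858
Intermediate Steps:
v = 8 (v = -9 + (-3 - 5*(-4)) = -9 + (-3 + 20) = -9 + 17 = 8)
j(t, u) = 25/9 (j(t, u) = (-3 + 8)²/9 = (⅑)*5² = (⅑)*25 = 25/9)
(19721 - 13461)/(-34332 + (j(90, -24) - 1*23324)) = (19721 - 13461)/(-34332 + (25/9 - 1*23324)) = 6260/(-34332 + (25/9 - 23324)) = 6260/(-34332 - 209891/9) = 6260/(-518879/9) = 6260*(-9/518879) = -56340/518879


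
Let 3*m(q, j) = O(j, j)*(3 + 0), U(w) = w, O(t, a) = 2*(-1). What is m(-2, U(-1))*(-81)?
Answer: 162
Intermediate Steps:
O(t, a) = -2
m(q, j) = -2 (m(q, j) = (-2*(3 + 0))/3 = (-2*3)/3 = (⅓)*(-6) = -2)
m(-2, U(-1))*(-81) = -2*(-81) = 162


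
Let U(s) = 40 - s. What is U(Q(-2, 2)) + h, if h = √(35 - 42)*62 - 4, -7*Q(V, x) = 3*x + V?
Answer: 256/7 + 62*I*√7 ≈ 36.571 + 164.04*I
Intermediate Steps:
Q(V, x) = -3*x/7 - V/7 (Q(V, x) = -(3*x + V)/7 = -(V + 3*x)/7 = -3*x/7 - V/7)
h = -4 + 62*I*√7 (h = √(-7)*62 - 4 = (I*√7)*62 - 4 = 62*I*√7 - 4 = -4 + 62*I*√7 ≈ -4.0 + 164.04*I)
U(Q(-2, 2)) + h = (40 - (-3/7*2 - ⅐*(-2))) + (-4 + 62*I*√7) = (40 - (-6/7 + 2/7)) + (-4 + 62*I*√7) = (40 - 1*(-4/7)) + (-4 + 62*I*√7) = (40 + 4/7) + (-4 + 62*I*√7) = 284/7 + (-4 + 62*I*√7) = 256/7 + 62*I*√7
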